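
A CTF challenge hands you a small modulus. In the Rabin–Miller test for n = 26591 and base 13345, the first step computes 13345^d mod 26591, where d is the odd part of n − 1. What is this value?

26590

n − 1 = 26590 = 2^1 · 13295, so s = 1 and d = 13295.
Repeated squaring mod 26591: 13345^1 ≡ 13345, 13345^2 ≡ 9098, 13345^4 ≡ 22412, 13345^8 ≡ 20345, 13345^16 ≡ 3519, 13345^32 ≡ 18546, 13345^64 ≡ 26122, 13345^128 ≡ 7233, 13345^256 ≡ 11792, 13345^512 ≡ 6925, 13345^1024 ≡ 12052, 13345^2048 ≡ 10662, 13345^4096 ≡ 1719, 13345^8192 ≡ 3360.
13295 = 8192 + 4096 + 512 + 256 + 128 + 64 + 32 + 8 + 4 + 2 + 1, so 13345^13295 ≡ 3360·1719·6925·11792·7233·26122·18546·20345·22412·9098·13345 ≡ 26590 (mod 26591).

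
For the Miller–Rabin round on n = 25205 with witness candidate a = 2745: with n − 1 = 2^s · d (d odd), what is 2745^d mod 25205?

260

n − 1 = 25204 = 2^2 · 6301, so s = 2 and d = 6301.
2745^6301 mod 25205 = 260.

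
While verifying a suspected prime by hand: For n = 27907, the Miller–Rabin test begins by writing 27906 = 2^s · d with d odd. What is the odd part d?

Halving: 27906 → 13953; 13953 is odd.
So 27906 = 2^1 · 13953.

13953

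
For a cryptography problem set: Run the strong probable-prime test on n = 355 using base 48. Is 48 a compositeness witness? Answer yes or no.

n − 1 = 354 = 2^1 · 177, so s = 1 and d = 177.
x_0 = 48^177 mod 355 = 103.
x_0 ∉ {1, 354} and s = 1, so 48 is a Miller–Rabin witness and 355 is composite.

yes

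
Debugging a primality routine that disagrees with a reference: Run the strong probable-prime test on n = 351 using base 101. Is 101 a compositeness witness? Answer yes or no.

yes

n − 1 = 350 = 2^1 · 175, so s = 1 and d = 175.
Repeated squaring mod 351: 101^1 ≡ 101, 101^2 ≡ 22, 101^4 ≡ 133, 101^8 ≡ 139, 101^16 ≡ 16, 101^32 ≡ 256, 101^64 ≡ 250, 101^128 ≡ 22.
175 = 128 + 32 + 8 + 4 + 2 + 1, so 101^175 ≡ 22·256·139·133·22·101 ≡ 218 (mod 351).
x_0 = 101^175 mod 351 = 218.
x_0 ∉ {1, 350} and s = 1, so 101 is a Miller–Rabin witness and 351 is composite.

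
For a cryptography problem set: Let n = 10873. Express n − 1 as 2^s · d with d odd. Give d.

1359

Halving: 10872 → 5436 → 2718 → 1359; 1359 is odd.
So 10872 = 2^3 · 1359.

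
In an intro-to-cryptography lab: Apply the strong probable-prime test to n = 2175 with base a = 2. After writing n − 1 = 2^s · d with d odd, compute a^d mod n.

503

n − 1 = 2174 = 2^1 · 1087, so s = 1 and d = 1087.
2^1087 mod 2175 = 503.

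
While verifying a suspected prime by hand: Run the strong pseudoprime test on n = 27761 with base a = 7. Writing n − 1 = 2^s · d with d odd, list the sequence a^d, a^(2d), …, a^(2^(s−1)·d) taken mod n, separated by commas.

n − 1 = 27760 = 2^4 · 1735, so s = 4 and d = 1735.
x_0 = 7^1735 mod 27761 = 19630.
x_1 = 19630^2 mod 27761 = 14220.
x_2 = 14220^2 mod 27761 = 25037.
x_3 = 25037^2 mod 27761 = 7989.

19630, 14220, 25037, 7989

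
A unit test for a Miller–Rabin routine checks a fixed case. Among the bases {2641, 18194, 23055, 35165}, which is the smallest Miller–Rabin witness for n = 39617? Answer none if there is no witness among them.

n − 1 = 39616 = 2^6 · 619, so s = 6 and d = 619.
Base 2641: x_0 = 2641^619 mod 39617 = 39037. x_0 is neither 1 nor 39616, so continue squaring. x_1 = 39037^2 mod 39617 = 19464. x_2 = 19464^2 mod 39617 = 29542. x_3 = 29542^2 mod 39617 = 6871. x_4 = 6871^2 mod 39617 = 26794. x_5 = 26794^2 mod 39617 = 18779. Reached i = s−1 = 5 without hitting −1: 2641 is a Miller–Rabin witness and 39617 is composite.
Base 18194: x_0 = 18194^619 mod 39617 = 21981. x_0 is neither 1 nor 39616, so continue squaring. x_1 = 21981^2 mod 39617 = 35046. x_2 = 35046^2 mod 39617 = 15882. x_3 = 15882^2 mod 39617 = 36102. x_4 = 36102^2 mod 39617 = 34338. x_5 = 34338^2 mod 39617 = 17090. Reached i = s−1 = 5 without hitting −1: 18194 is a Miller–Rabin witness and 39617 is composite.
Base 23055: x_0 = 23055^619 mod 39617 = 15509. x_0 is neither 1 nor 39616, so continue squaring. x_1 = 15509^2 mod 39617 = 14274. x_2 = 14274^2 mod 39617 = 36462. x_3 = 36462^2 mod 39617 = 10158. x_4 = 10158^2 mod 39617 = 22296. x_5 = 22296^2 mod 39617 = 37117. Reached i = s−1 = 5 without hitting −1: 23055 is a Miller–Rabin witness and 39617 is composite.
Base 35165: x_0 = 35165^619 mod 39617 = 24505. x_0 is neither 1 nor 39616, so continue squaring. x_1 = 24505^2 mod 39617 = 20156. x_2 = 20156^2 mod 39617 = 31618. x_3 = 31618^2 mod 39617 = 2546. x_4 = 2546^2 mod 39617 = 24545. x_5 = 24545^2 mod 39617 = 1306. Reached i = s−1 = 5 without hitting −1: 35165 is a Miller–Rabin witness and 39617 is composite.
The smallest witness among the given bases is 2641.

2641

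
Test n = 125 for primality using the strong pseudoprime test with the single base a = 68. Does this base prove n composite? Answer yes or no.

no

n − 1 = 124 = 2^2 · 31, so s = 2 and d = 31.
x_0 = 68^31 mod 125 = 57.
x_0 is neither 1 nor 124, so continue squaring.
x_1 = 57^2 mod 125 = 124.
x_1 ≡ −1, so 68 is not a witness.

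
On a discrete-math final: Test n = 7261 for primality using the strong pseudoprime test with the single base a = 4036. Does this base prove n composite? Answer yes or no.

yes

n − 1 = 7260 = 2^2 · 1815, so s = 2 and d = 1815.
Repeated squaring mod 7261: 4036^1 ≡ 4036, 4036^2 ≡ 2873, 4036^4 ≡ 5633, 4036^8 ≡ 119, 4036^16 ≡ 6900, 4036^32 ≡ 6884, 4036^64 ≡ 4170, 4036^128 ≡ 6066, 4036^256 ≡ 4869, 4036^512 ≡ 7257, 4036^1024 ≡ 16.
1815 = 1024 + 512 + 256 + 16 + 4 + 2 + 1, so 4036^1815 ≡ 16·7257·4869·6900·5633·2873·4036 ≡ 6379 (mod 7261).
x_0 = 4036^1815 mod 7261 = 6379.
x_0 is neither 1 nor 7260, so continue squaring.
x_1 = 6379^2 mod 7261 = 997.
Reached i = s−1 = 1 without hitting −1: 4036 is a Miller–Rabin witness and 7261 is composite.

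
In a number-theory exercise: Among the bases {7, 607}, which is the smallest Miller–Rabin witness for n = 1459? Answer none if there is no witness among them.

none

n − 1 = 1458 = 2^1 · 729, so s = 1 and d = 729.
Base 7: x_0 = 7^729 mod 1459 = 1. x_0 = 1, so 7 is not a witness.
Base 607: x_0 = 607^729 mod 1459 = 1. x_0 = 1, so 607 is not a witness.
No listed base is a witness for 1459.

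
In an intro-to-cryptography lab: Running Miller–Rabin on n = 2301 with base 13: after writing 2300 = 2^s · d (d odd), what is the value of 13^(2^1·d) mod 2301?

n − 1 = 2300 = 2^2 · 575, so s = 2 and d = 575.
x_0 = 13^575 mod 2301 = 364.
x_1 = 364^2 mod 2301 = 1339.

1339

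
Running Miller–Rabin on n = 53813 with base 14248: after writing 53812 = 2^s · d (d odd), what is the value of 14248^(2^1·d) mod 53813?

1

n − 1 = 53812 = 2^2 · 13453, so s = 2 and d = 13453.
By repeated squaring, 14248^13453 ≡ 53812 (mod 53813).
x_0 = 53812.
x_1 = 53812^2 mod 53813 = 1.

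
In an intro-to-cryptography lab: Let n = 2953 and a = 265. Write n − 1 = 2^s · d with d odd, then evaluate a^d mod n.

456

n − 1 = 2952 = 2^3 · 369, so s = 3 and d = 369.
By repeated squaring, 265^369 ≡ 456 (mod 2953).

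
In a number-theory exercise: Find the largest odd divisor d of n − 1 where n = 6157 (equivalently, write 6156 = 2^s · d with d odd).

1539

Halving: 6156 → 3078 → 1539; 1539 is odd.
So 6156 = 2^2 · 1539.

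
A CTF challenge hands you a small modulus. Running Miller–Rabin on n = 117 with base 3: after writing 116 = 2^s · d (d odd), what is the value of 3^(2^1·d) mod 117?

n − 1 = 116 = 2^2 · 29, so s = 2 and d = 29.
Repeated squaring mod 117: 3^1 ≡ 3, 3^2 ≡ 9, 3^4 ≡ 81, 3^8 ≡ 9, 3^16 ≡ 81.
29 = 16 + 8 + 4 + 1, so 3^29 ≡ 81·9·81·3 ≡ 9 (mod 117).
x_0 = 9.
x_1 = 9^2 mod 117 = 81.

81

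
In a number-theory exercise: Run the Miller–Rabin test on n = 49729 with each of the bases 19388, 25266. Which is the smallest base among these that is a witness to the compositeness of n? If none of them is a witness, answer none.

25266

n − 1 = 49728 = 2^6 · 777, so s = 6 and d = 777.
Base 19388: x_0 = 19388^777 mod 49729 = 1. x_0 = 1, so 19388 is not a witness.
Base 25266: x_0 = 25266^777 mod 49729 = 891. x_0 is neither 1 nor 49728, so continue squaring. x_1 = 891^2 mod 49729 = 47946. x_2 = 47946^2 mod 49729 = 46162. x_3 = 46162^2 mod 49729 = 42594. x_4 = 42594^2 mod 49729 = 35458. x_5 = 35458^2 mod 49729 = 21186. Reached i = s−1 = 5 without hitting −1: 25266 is a Miller–Rabin witness and 49729 is composite.
The smallest witness among the given bases is 25266.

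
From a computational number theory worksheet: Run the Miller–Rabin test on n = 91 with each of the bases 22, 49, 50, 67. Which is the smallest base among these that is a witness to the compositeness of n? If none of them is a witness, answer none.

n − 1 = 90 = 2^1 · 45, so s = 1 and d = 45.
Base 22: x_0 = 22^45 mod 91 = 1. x_0 = 1, so 22 is not a witness.
Base 49: x_0 = 49^45 mod 91 = 77. x_0 ∉ {1, 90} and s = 1, so 49 is a Miller–Rabin witness and 91 is composite.
Base 50: x_0 = 50^45 mod 91 = 8. x_0 ∉ {1, 90} and s = 1, so 50 is a Miller–Rabin witness and 91 is composite.
Base 67: x_0 = 67^45 mod 91 = 57. x_0 ∉ {1, 90} and s = 1, so 67 is a Miller–Rabin witness and 91 is composite.
The smallest witness among the given bases is 49.

49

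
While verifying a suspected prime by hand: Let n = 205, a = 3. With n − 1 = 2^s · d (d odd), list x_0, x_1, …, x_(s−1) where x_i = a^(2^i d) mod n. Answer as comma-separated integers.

27, 114

n − 1 = 204 = 2^2 · 51, so s = 2 and d = 51.
x_0 = 3^51 mod 205 = 27.
x_1 = 27^2 mod 205 = 114.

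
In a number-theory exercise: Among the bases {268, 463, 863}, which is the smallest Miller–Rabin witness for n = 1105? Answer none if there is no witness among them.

none

n − 1 = 1104 = 2^4 · 69, so s = 4 and d = 69.
Base 268: x_0 = 268^69 mod 1105 = 268. x_0 is neither 1 nor 1104, so continue squaring. x_1 = 268^2 mod 1105 = 1104. x_1 ≡ −1, so 268 is not a witness.
Base 463: x_0 = 463^69 mod 1105 = 463. x_0 is neither 1 nor 1104, so continue squaring. x_1 = 463^2 mod 1105 = 1104. x_1 ≡ −1, so 463 is not a witness.
Base 863: x_0 = 863^69 mod 1105 = 863. x_0 is neither 1 nor 1104, so continue squaring. x_1 = 863^2 mod 1105 = 1104. x_1 ≡ −1, so 863 is not a witness.
No listed base is a witness for 1105.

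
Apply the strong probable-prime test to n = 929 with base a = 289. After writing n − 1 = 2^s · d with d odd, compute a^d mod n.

889

n − 1 = 928 = 2^5 · 29, so s = 5 and d = 29.
289^29 mod 929 = 889.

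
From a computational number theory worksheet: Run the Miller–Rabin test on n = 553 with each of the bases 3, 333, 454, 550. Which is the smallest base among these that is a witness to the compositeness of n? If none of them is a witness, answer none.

3

n − 1 = 552 = 2^3 · 69, so s = 3 and d = 69.
Base 3: x_0 = 3^69 mod 553 = 349. x_0 is neither 1 nor 552, so continue squaring. x_1 = 349^2 mod 553 = 141. x_2 = 141^2 mod 553 = 526. Reached i = s−1 = 2 without hitting −1: 3 is a Miller–Rabin witness and 553 is composite.
Base 333: x_0 = 333^69 mod 553 = 456. x_0 is neither 1 nor 552, so continue squaring. x_1 = 456^2 mod 553 = 8. x_2 = 8^2 mod 553 = 64. Reached i = s−1 = 2 without hitting −1: 333 is a Miller–Rabin witness and 553 is composite.
Base 454: x_0 = 454^69 mod 553 = 531. x_0 is neither 1 nor 552, so continue squaring. x_1 = 531^2 mod 553 = 484. x_2 = 484^2 mod 553 = 337. Reached i = s−1 = 2 without hitting −1: 454 is a Miller–Rabin witness and 553 is composite.
Base 550: x_0 = 550^69 mod 553 = 204. x_0 is neither 1 nor 552, so continue squaring. x_1 = 204^2 mod 553 = 141. x_2 = 141^2 mod 553 = 526. Reached i = s−1 = 2 without hitting −1: 550 is a Miller–Rabin witness and 553 is composite.
The smallest witness among the given bases is 3.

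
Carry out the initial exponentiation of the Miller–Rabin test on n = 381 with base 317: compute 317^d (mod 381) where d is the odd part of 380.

n − 1 = 380 = 2^2 · 95, so s = 2 and d = 95.
Repeated squaring mod 381: 317^1 ≡ 317, 317^2 ≡ 286, 317^4 ≡ 262, 317^8 ≡ 64, 317^16 ≡ 286, 317^32 ≡ 262, 317^64 ≡ 64.
95 = 64 + 16 + 8 + 4 + 2 + 1, so 317^95 ≡ 64·286·64·262·286·317 ≡ 119 (mod 381).

119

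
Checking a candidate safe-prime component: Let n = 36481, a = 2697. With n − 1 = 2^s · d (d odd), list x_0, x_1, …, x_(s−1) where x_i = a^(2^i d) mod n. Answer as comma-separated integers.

12034, 24067, 11652, 23303, 10124, 20247, 4012

n − 1 = 36480 = 2^7 · 285, so s = 7 and d = 285.
x_0 = 2697^285 mod 36481 = 12034.
x_1 = 12034^2 mod 36481 = 24067.
x_2 = 24067^2 mod 36481 = 11652.
x_3 = 11652^2 mod 36481 = 23303.
x_4 = 23303^2 mod 36481 = 10124.
x_5 = 10124^2 mod 36481 = 20247.
x_6 = 20247^2 mod 36481 = 4012.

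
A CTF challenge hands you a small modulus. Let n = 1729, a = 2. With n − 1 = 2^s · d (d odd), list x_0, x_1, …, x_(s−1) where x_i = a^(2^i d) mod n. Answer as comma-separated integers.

n − 1 = 1728 = 2^6 · 27, so s = 6 and d = 27.
x_0 = 2^27 mod 1729 = 645.
x_1 = 645^2 mod 1729 = 1065.
x_2 = 1065^2 mod 1729 = 1.
x_3 = 1^2 mod 1729 = 1.
x_4 = 1^2 mod 1729 = 1.
x_5 = 1^2 mod 1729 = 1.

645, 1065, 1, 1, 1, 1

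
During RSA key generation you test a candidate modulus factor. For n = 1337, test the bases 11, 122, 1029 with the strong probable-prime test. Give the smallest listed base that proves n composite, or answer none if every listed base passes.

n − 1 = 1336 = 2^3 · 167, so s = 3 and d = 167.
Base 11: x_0 = 11^167 mod 1337 = 1010. x_0 is neither 1 nor 1336, so continue squaring. x_1 = 1010^2 mod 1337 = 1306. x_2 = 1306^2 mod 1337 = 961. Reached i = s−1 = 2 without hitting −1: 11 is a Miller–Rabin witness and 1337 is composite.
Base 122: x_0 = 122^167 mod 1337 = 229. x_0 is neither 1 nor 1336, so continue squaring. x_1 = 229^2 mod 1337 = 298. x_2 = 298^2 mod 1337 = 562. Reached i = s−1 = 2 without hitting −1: 122 is a Miller–Rabin witness and 1337 is composite.
Base 1029: x_0 = 1029^167 mod 1337 = 280. x_0 is neither 1 nor 1336, so continue squaring. x_1 = 280^2 mod 1337 = 854. x_2 = 854^2 mod 1337 = 651. Reached i = s−1 = 2 without hitting −1: 1029 is a Miller–Rabin witness and 1337 is composite.
The smallest witness among the given bases is 11.

11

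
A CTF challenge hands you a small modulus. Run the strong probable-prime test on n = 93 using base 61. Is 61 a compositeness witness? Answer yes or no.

n − 1 = 92 = 2^2 · 23, so s = 2 and d = 23.
Repeated squaring mod 93: 61^1 ≡ 61, 61^2 ≡ 1, 61^4 ≡ 1, 61^8 ≡ 1, 61^16 ≡ 1.
23 = 16 + 4 + 2 + 1, so 61^23 ≡ 1·1·1·61 ≡ 61 (mod 93).
x_0 = 61^23 mod 93 = 61.
x_0 is neither 1 nor 92, so continue squaring.
x_1 = 61^2 mod 93 = 1.
x_1 = 1 but x_0 ≠ ±1, a nontrivial square root of 1 — 61 is a witness and 93 is composite.

yes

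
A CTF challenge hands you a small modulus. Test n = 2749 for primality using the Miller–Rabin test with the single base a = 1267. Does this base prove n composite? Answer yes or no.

no

n − 1 = 2748 = 2^2 · 687, so s = 2 and d = 687.
x_0 = 1267^687 mod 2749 = 640.
x_0 is neither 1 nor 2748, so continue squaring.
x_1 = 640^2 mod 2749 = 2748.
x_1 ≡ −1, so 1267 is not a witness.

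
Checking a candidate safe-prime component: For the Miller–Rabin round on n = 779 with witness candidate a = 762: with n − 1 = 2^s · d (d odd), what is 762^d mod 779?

395

n − 1 = 778 = 2^1 · 389, so s = 1 and d = 389.
762^389 mod 779 = 395.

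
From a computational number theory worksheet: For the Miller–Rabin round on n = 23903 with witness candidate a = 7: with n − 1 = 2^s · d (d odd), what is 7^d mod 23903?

11909

n − 1 = 23902 = 2^1 · 11951, so s = 1 and d = 11951.
7^11951 mod 23903 = 11909.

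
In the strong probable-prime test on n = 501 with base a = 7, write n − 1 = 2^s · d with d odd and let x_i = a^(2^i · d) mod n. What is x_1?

7

n − 1 = 500 = 2^2 · 125, so s = 2 and d = 125.
Repeated squaring mod 501: 7^1 ≡ 7, 7^2 ≡ 49, 7^4 ≡ 397, 7^8 ≡ 295, 7^16 ≡ 352, 7^32 ≡ 157, 7^64 ≡ 100.
125 = 64 + 32 + 16 + 8 + 4 + 1, so 7^125 ≡ 100·157·352·295·397·7 ≡ 406 (mod 501).
x_0 = 406.
x_1 = 406^2 mod 501 = 7.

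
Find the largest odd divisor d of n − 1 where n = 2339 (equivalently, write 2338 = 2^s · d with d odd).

Halving: 2338 → 1169; 1169 is odd.
So 2338 = 2^1 · 1169.

1169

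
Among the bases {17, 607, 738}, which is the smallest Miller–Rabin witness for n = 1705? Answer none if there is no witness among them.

17

n − 1 = 1704 = 2^3 · 213, so s = 3 and d = 213.
Base 17: x_0 = 17^213 mod 1705 = 1162. x_0 is neither 1 nor 1704, so continue squaring. x_1 = 1162^2 mod 1705 = 1589. x_2 = 1589^2 mod 1705 = 1521. Reached i = s−1 = 2 without hitting −1: 17 is a Miller–Rabin witness and 1705 is composite.
Base 607: x_0 = 607^213 mod 1705 = 1647. x_0 is neither 1 nor 1704, so continue squaring. x_1 = 1647^2 mod 1705 = 1659. x_2 = 1659^2 mod 1705 = 411. Reached i = s−1 = 2 without hitting −1: 607 is a Miller–Rabin witness and 1705 is composite.
Base 738: x_0 = 738^213 mod 1705 = 683. x_0 is neither 1 nor 1704, so continue squaring. x_1 = 683^2 mod 1705 = 1024. x_2 = 1024^2 mod 1705 = 1. x_2 = 1 but x_1 ≠ ±1, a nontrivial square root of 1 — 738 is a witness and 1705 is composite.
The smallest witness among the given bases is 17.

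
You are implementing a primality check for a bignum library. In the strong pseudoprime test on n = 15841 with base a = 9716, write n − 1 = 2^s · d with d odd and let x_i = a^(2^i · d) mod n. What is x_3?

n − 1 = 15840 = 2^5 · 495, so s = 5 and d = 495.
x_0 = 9716^495 mod 15841 = 14476.
x_1 = 14476^2 mod 15841 = 9828.
x_2 = 9828^2 mod 15841 = 7007.
x_3 = 7007^2 mod 15841 = 6790.

6790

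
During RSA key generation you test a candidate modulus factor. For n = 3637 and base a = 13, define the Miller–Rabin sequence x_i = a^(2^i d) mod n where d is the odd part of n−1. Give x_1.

n − 1 = 3636 = 2^2 · 909, so s = 2 and d = 909.
Repeated squaring mod 3637: 13^1 ≡ 13, 13^2 ≡ 169, 13^4 ≡ 3102, 13^8 ≡ 2539, 13^16 ≡ 1757, 13^32 ≡ 2873, 13^64 ≡ 1776, 13^128 ≡ 897, 13^256 ≡ 832, 13^512 ≡ 1194.
909 = 512 + 256 + 128 + 8 + 4 + 1, so 13^909 ≡ 1194·832·897·2539·3102·13 ≡ 3636 (mod 3637).
x_0 = 3636.
x_1 = 3636^2 mod 3637 = 1.

1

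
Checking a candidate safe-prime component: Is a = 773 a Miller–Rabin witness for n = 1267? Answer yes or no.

no

n − 1 = 1266 = 2^1 · 633, so s = 1 and d = 633.
Repeated squaring mod 1267: 773^1 ≡ 773, 773^2 ≡ 772, 773^4 ≡ 494, 773^8 ≡ 772, 773^16 ≡ 494, 773^32 ≡ 772, 773^64 ≡ 494, 773^128 ≡ 772, 773^256 ≡ 494, 773^512 ≡ 772.
633 = 512 + 64 + 32 + 16 + 8 + 1, so 773^633 ≡ 772·494·772·494·772·773 ≡ 1266 (mod 1267).
x_0 = 773^633 mod 1267 = 1266.
x_0 = 1266 ≡ −1, so 773 is not a witness.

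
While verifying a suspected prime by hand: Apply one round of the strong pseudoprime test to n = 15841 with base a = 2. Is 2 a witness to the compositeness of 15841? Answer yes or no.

no

n − 1 = 15840 = 2^5 · 495, so s = 5 and d = 495.
Repeated squaring mod 15841: 2^1 ≡ 2, 2^2 ≡ 4, 2^4 ≡ 16, 2^8 ≡ 256, 2^16 ≡ 2172, 2^32 ≡ 12807, 2^64 ≡ 1535, 2^128 ≡ 11757, 2^256 ≡ 14324.
495 = 256 + 128 + 64 + 32 + 8 + 4 + 2 + 1, so 2^495 ≡ 14324·11757·1535·12807·256·16·4·2 ≡ 1 (mod 15841).
x_0 = 2^495 mod 15841 = 1.
x_0 = 1, so 2 is not a witness.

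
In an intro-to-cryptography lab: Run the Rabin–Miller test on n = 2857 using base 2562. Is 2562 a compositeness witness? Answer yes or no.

n − 1 = 2856 = 2^3 · 357, so s = 3 and d = 357.
By repeated squaring, 2562^357 ≡ 933 (mod 2857).
x_0 = 2562^357 mod 2857 = 933.
x_0 is neither 1 nor 2856, so continue squaring.
x_1 = 933^2 mod 2857 = 1961.
x_2 = 1961^2 mod 2857 = 2856.
x_2 ≡ −1, so 2562 is not a witness.

no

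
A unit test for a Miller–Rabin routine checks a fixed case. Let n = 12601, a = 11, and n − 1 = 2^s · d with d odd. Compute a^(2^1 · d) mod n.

n − 1 = 12600 = 2^3 · 1575, so s = 3 and d = 1575.
Repeated squaring mod 12601: 11^1 ≡ 11, 11^2 ≡ 121, 11^4 ≡ 2040, 11^8 ≡ 3270, 11^16 ≡ 7252, 11^32 ≡ 7531, 11^64 ≡ 11461, 11^128 ≡ 1697, 11^256 ≡ 6781, 11^512 ≡ 912, 11^1024 ≡ 78.
1575 = 1024 + 512 + 32 + 4 + 2 + 1, so 11^1575 ≡ 78·912·7531·2040·121·11 ≡ 2737 (mod 12601).
x_0 = 2737.
x_1 = 2737^2 mod 12601 = 6175.

6175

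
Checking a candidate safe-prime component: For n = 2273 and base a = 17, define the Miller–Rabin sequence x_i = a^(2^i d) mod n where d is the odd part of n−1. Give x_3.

290

n − 1 = 2272 = 2^5 · 71, so s = 5 and d = 71.
x_0 = 17^71 mod 2273 = 1293.
x_1 = 1293^2 mod 2273 = 1194.
x_2 = 1194^2 mod 2273 = 465.
x_3 = 465^2 mod 2273 = 290.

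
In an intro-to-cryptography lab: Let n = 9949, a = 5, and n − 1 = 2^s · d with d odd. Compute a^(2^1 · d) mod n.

1

n − 1 = 9948 = 2^2 · 2487, so s = 2 and d = 2487.
Repeated squaring mod 9949: 5^1 ≡ 5, 5^2 ≡ 25, 5^4 ≡ 625, 5^8 ≡ 2614, 5^16 ≡ 7982, 5^32 ≡ 8877, 5^64 ≡ 5049, 5^128 ≡ 3063, 5^256 ≡ 62, 5^512 ≡ 3844, 5^1024 ≡ 2071, 5^2048 ≡ 1022.
2487 = 2048 + 256 + 128 + 32 + 16 + 4 + 2 + 1, so 5^2487 ≡ 1022·62·3063·8877·7982·625·25·5 ≡ 1 (mod 9949).
x_0 = 1.
x_1 = 1^2 mod 9949 = 1.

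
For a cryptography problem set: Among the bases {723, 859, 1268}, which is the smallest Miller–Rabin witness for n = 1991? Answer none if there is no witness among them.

n − 1 = 1990 = 2^1 · 995, so s = 1 and d = 995.
Base 723: x_0 = 723^995 mod 1991 = 1990. x_0 = 1990 ≡ −1, so 723 is not a witness.
Base 859: x_0 = 859^995 mod 1991 = 1. x_0 = 1, so 859 is not a witness.
Base 1268: x_0 = 1268^995 mod 1991 = 1. x_0 = 1, so 1268 is not a witness.
No listed base is a witness for 1991.

none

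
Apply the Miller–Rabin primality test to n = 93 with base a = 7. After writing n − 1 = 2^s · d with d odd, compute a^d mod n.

10

n − 1 = 92 = 2^2 · 23, so s = 2 and d = 23.
7^23 mod 93 = 10.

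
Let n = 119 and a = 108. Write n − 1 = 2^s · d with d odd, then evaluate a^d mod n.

n − 1 = 118 = 2^1 · 59, so s = 1 and d = 59.
Repeated squaring mod 119: 108^1 ≡ 108, 108^2 ≡ 2, 108^4 ≡ 4, 108^8 ≡ 16, 108^16 ≡ 18, 108^32 ≡ 86.
59 = 32 + 16 + 8 + 2 + 1, so 108^59 ≡ 86·18·16·2·108 ≡ 5 (mod 119).

5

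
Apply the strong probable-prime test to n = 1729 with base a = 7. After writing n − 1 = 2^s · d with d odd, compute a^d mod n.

343

n − 1 = 1728 = 2^6 · 27, so s = 6 and d = 27.
7^27 mod 1729 = 343.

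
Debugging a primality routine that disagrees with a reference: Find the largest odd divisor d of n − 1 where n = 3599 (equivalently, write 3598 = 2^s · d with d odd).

1799

Halving: 3598 → 1799; 1799 is odd.
So 3598 = 2^1 · 1799.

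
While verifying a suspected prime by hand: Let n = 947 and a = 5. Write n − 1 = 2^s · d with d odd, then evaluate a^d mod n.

n − 1 = 946 = 2^1 · 473, so s = 1 and d = 473.
5^473 mod 947 = 946.

946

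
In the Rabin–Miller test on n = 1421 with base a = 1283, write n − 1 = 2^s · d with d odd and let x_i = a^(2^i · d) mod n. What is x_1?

n − 1 = 1420 = 2^2 · 355, so s = 2 and d = 355.
x_0 = 1283^355 mod 1421 = 219.
x_1 = 219^2 mod 1421 = 1068.

1068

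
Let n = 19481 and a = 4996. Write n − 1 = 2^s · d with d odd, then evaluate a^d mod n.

2089

n − 1 = 19480 = 2^3 · 2435, so s = 3 and d = 2435.
Repeated squaring mod 19481: 4996^1 ≡ 4996, 4996^2 ≡ 4855, 4996^4 ≡ 18496, 4996^8 ≡ 15656, 4996^16 ≡ 394, 4996^32 ≡ 18869, 4996^64 ≡ 4405, 4996^128 ≡ 949, 4996^256 ≡ 4475, 4996^512 ≡ 18638, 4996^1024 ≡ 9333, 4996^2048 ≡ 5338.
2435 = 2048 + 256 + 128 + 2 + 1, so 4996^2435 ≡ 5338·4475·949·4855·4996 ≡ 2089 (mod 19481).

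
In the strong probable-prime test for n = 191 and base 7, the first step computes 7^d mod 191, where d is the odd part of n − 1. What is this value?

n − 1 = 190 = 2^1 · 95, so s = 1 and d = 95.
Repeated squaring mod 191: 7^1 ≡ 7, 7^2 ≡ 49, 7^4 ≡ 109, 7^8 ≡ 39, 7^16 ≡ 184, 7^32 ≡ 49, 7^64 ≡ 109.
95 = 64 + 16 + 8 + 4 + 2 + 1, so 7^95 ≡ 109·184·39·109·49·7 ≡ 190 (mod 191).

190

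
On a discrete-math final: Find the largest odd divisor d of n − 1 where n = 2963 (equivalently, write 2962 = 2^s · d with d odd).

Halving: 2962 → 1481; 1481 is odd.
So 2962 = 2^1 · 1481.

1481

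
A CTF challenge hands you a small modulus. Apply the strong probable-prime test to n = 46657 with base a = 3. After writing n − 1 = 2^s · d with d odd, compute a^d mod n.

19683

n − 1 = 46656 = 2^6 · 729, so s = 6 and d = 729.
By repeated squaring, 3^729 ≡ 19683 (mod 46657).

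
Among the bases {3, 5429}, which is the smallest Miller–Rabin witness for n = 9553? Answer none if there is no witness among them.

n − 1 = 9552 = 2^4 · 597, so s = 4 and d = 597.
Base 3: x_0 = 3^597 mod 9553 = 6844. x_0 is neither 1 nor 9552, so continue squaring. x_1 = 6844^2 mod 9553 = 1977. x_2 = 1977^2 mod 9553 = 1352. x_3 = 1352^2 mod 9553 = 3281. Reached i = s−1 = 3 without hitting −1: 3 is a Miller–Rabin witness and 9553 is composite.
Base 5429: x_0 = 5429^597 mod 9553 = 6882. x_0 is neither 1 nor 9552, so continue squaring. x_1 = 6882^2 mod 9553 = 7703. x_2 = 7703^2 mod 9553 = 2526. x_3 = 2526^2 mod 9553 = 8825. Reached i = s−1 = 3 without hitting −1: 5429 is a Miller–Rabin witness and 9553 is composite.
The smallest witness among the given bases is 3.

3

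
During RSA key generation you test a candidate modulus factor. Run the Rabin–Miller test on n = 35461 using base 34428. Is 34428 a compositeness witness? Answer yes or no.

no

n − 1 = 35460 = 2^2 · 8865, so s = 2 and d = 8865.
x_0 = 34428^8865 mod 35461 = 1.
x_0 = 1, so 34428 is not a witness.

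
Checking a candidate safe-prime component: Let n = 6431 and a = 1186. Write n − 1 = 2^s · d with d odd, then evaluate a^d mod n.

n − 1 = 6430 = 2^1 · 3215, so s = 1 and d = 3215.
1186^3215 mod 6431 = 3688.

3688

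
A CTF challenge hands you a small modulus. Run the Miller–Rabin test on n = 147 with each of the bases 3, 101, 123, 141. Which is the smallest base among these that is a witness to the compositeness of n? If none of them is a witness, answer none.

3

n − 1 = 146 = 2^1 · 73, so s = 1 and d = 73.
Base 3: x_0 = 3^73 mod 147 = 45. x_0 ∉ {1, 146} and s = 1, so 3 is a Miller–Rabin witness and 147 is composite.
Base 101: x_0 = 101^73 mod 147 = 143. x_0 ∉ {1, 146} and s = 1, so 101 is a Miller–Rabin witness and 147 is composite.
Base 123: x_0 = 123^73 mod 147 = 39. x_0 ∉ {1, 146} and s = 1, so 123 is a Miller–Rabin witness and 147 is composite.
Base 141: x_0 = 141^73 mod 147 = 78. x_0 ∉ {1, 146} and s = 1, so 141 is a Miller–Rabin witness and 147 is composite.
The smallest witness among the given bases is 3.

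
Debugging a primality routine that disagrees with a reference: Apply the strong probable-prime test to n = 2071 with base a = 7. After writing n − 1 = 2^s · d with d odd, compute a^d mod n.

172

n − 1 = 2070 = 2^1 · 1035, so s = 1 and d = 1035.
By repeated squaring, 7^1035 ≡ 172 (mod 2071).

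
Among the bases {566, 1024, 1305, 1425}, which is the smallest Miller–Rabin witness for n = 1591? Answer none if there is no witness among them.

n − 1 = 1590 = 2^1 · 795, so s = 1 and d = 795.
Base 566: x_0 = 566^795 mod 1591 = 1590. x_0 = 1590 ≡ −1, so 566 is not a witness.
Base 1024: x_0 = 1024^795 mod 1591 = 11. x_0 ∉ {1, 1590} and s = 1, so 1024 is a Miller–Rabin witness and 1591 is composite.
Base 1305: x_0 = 1305^795 mod 1591 = 815. x_0 ∉ {1, 1590} and s = 1, so 1305 is a Miller–Rabin witness and 1591 is composite.
Base 1425: x_0 = 1425^795 mod 1591 = 1420. x_0 ∉ {1, 1590} and s = 1, so 1425 is a Miller–Rabin witness and 1591 is composite.
The smallest witness among the given bases is 1024.

1024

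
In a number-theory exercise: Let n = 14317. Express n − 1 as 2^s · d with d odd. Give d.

Halving: 14316 → 7158 → 3579; 3579 is odd.
So 14316 = 2^2 · 3579.

3579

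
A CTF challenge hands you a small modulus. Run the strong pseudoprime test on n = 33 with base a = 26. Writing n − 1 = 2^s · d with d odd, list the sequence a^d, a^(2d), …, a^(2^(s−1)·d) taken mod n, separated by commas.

n − 1 = 32 = 2^5 · 1, so s = 5 and d = 1.
x_0 = 26^1 mod 33 = 26.
x_1 = 26^2 mod 33 = 16.
x_2 = 16^2 mod 33 = 25.
x_3 = 25^2 mod 33 = 31.
x_4 = 31^2 mod 33 = 4.

26, 16, 25, 31, 4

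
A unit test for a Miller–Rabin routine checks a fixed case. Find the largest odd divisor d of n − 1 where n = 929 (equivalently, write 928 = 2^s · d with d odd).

Halving: 928 → 464 → 232 → 116 → 58 → 29; 29 is odd.
So 928 = 2^5 · 29.

29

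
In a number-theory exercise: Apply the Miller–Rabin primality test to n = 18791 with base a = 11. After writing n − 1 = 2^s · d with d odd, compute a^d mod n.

14846

n − 1 = 18790 = 2^1 · 9395, so s = 1 and d = 9395.
11^9395 mod 18791 = 14846.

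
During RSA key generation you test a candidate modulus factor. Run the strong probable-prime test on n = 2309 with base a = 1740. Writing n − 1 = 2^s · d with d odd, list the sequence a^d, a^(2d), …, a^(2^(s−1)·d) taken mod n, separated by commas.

2308, 1

n − 1 = 2308 = 2^2 · 577, so s = 2 and d = 577.
x_0 = 1740^577 mod 2309 = 2308.
x_1 = 2308^2 mod 2309 = 1.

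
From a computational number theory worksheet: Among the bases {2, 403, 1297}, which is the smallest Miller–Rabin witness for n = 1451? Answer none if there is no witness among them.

n − 1 = 1450 = 2^1 · 725, so s = 1 and d = 725.
Base 2: x_0 = 2^725 mod 1451 = 1450. x_0 = 1450 ≡ −1, so 2 is not a witness.
Base 403: x_0 = 403^725 mod 1451 = 1. x_0 = 1, so 403 is not a witness.
Base 1297: x_0 = 1297^725 mod 1451 = 1450. x_0 = 1450 ≡ −1, so 1297 is not a witness.
No listed base is a witness for 1451.

none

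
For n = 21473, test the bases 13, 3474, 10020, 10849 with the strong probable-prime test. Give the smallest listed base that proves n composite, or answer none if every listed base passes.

n − 1 = 21472 = 2^5 · 671, so s = 5 and d = 671.
Base 13: x_0 = 13^671 mod 21473 = 13723. x_0 is neither 1 nor 21472, so continue squaring. x_1 = 13723^2 mod 21473 = 2519. x_2 = 2519^2 mod 21473 = 10826. x_3 = 10826^2 mod 21473 = 2642. x_4 = 2642^2 mod 21473 = 1439. Reached i = s−1 = 4 without hitting −1: 13 is a Miller–Rabin witness and 21473 is composite.
Base 3474: x_0 = 3474^671 mod 21473 = 4843. x_0 is neither 1 nor 21472, so continue squaring. x_1 = 4843^2 mod 21473 = 6133. x_2 = 6133^2 mod 21473 = 14466. x_3 = 14466^2 mod 21473 = 10771. x_4 = 10771^2 mod 21473 = 17295. Reached i = s−1 = 4 without hitting −1: 3474 is a Miller–Rabin witness and 21473 is composite.
Base 10020: x_0 = 10020^671 mod 21473 = 7044. x_0 is neither 1 nor 21472, so continue squaring. x_1 = 7044^2 mod 21473 = 15306. x_2 = 15306^2 mod 21473 = 3206. x_3 = 3206^2 mod 21473 = 14342. x_4 = 14342^2 mod 21473 = 3097. Reached i = s−1 = 4 without hitting −1: 10020 is a Miller–Rabin witness and 21473 is composite.
Base 10849: x_0 = 10849^671 mod 21473 = 13776. x_0 is neither 1 nor 21472, so continue squaring. x_1 = 13776^2 mod 21473 = 21275. x_2 = 21275^2 mod 21473 = 17731. x_3 = 17731^2 mod 21473 = 2168. x_4 = 2168^2 mod 21473 = 19110. Reached i = s−1 = 4 without hitting −1: 10849 is a Miller–Rabin witness and 21473 is composite.
The smallest witness among the given bases is 13.

13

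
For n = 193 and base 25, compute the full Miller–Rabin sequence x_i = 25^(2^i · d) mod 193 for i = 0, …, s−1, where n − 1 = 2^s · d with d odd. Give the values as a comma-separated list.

n − 1 = 192 = 2^6 · 3, so s = 6 and d = 3.
x_0 = 25^3 mod 193 = 185.
x_1 = 185^2 mod 193 = 64.
x_2 = 64^2 mod 193 = 43.
x_3 = 43^2 mod 193 = 112.
x_4 = 112^2 mod 193 = 192.
x_5 = 192^2 mod 193 = 1.

185, 64, 43, 112, 192, 1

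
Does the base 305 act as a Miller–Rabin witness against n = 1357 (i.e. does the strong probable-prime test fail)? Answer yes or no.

yes

n − 1 = 1356 = 2^2 · 339, so s = 2 and d = 339.
x_0 = 305^339 mod 1357 = 614.
x_0 is neither 1 nor 1356, so continue squaring.
x_1 = 614^2 mod 1357 = 1107.
Reached i = s−1 = 1 without hitting −1: 305 is a Miller–Rabin witness and 1357 is composite.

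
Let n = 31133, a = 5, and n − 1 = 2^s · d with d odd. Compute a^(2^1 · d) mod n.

14203

n − 1 = 31132 = 2^2 · 7783, so s = 2 and d = 7783.
By repeated squaring, 5^7783 ≡ 22379 (mod 31133).
x_0 = 22379.
x_1 = 22379^2 mod 31133 = 14203.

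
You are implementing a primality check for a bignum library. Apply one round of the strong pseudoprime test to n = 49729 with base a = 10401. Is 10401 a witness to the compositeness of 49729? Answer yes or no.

no

n − 1 = 49728 = 2^6 · 777, so s = 6 and d = 777.
x_0 = 10401^777 mod 49729 = 1.
x_0 = 1, so 10401 is not a witness.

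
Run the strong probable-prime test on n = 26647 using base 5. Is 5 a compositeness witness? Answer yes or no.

no

n − 1 = 26646 = 2^1 · 13323, so s = 1 and d = 13323.
Repeated squaring mod 26647: 5^1 ≡ 5, 5^2 ≡ 25, 5^4 ≡ 625, 5^8 ≡ 17567, 5^16 ≡ 582, 5^32 ≡ 18960, 5^64 ≡ 13570, 5^128 ≡ 14130, 5^256 ≡ 17576, 5^512 ≡ 23752, 5^1024 ≡ 13867, 5^2048 ≡ 8937, 5^4096 ≡ 8910, 5^8192 ≡ 6687.
13323 = 8192 + 4096 + 1024 + 8 + 2 + 1, so 5^13323 ≡ 6687·8910·13867·17567·25·5 ≡ 26646 (mod 26647).
x_0 = 5^13323 mod 26647 = 26646.
x_0 = 26646 ≡ −1, so 5 is not a witness.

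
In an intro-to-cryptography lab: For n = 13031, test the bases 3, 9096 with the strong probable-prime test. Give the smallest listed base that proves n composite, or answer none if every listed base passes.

3

n − 1 = 13030 = 2^1 · 6515, so s = 1 and d = 6515.
Base 3: x_0 = 3^6515 mod 13031 = 9254. x_0 ∉ {1, 13030} and s = 1, so 3 is a Miller–Rabin witness and 13031 is composite.
Base 9096: x_0 = 9096^6515 mod 13031 = 2769. x_0 ∉ {1, 13030} and s = 1, so 9096 is a Miller–Rabin witness and 13031 is composite.
The smallest witness among the given bases is 3.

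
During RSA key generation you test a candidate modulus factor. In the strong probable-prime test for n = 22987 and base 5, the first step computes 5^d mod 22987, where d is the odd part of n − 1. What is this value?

8632

n − 1 = 22986 = 2^1 · 11493, so s = 1 and d = 11493.
Repeated squaring mod 22987: 5^1 ≡ 5, 5^2 ≡ 25, 5^4 ≡ 625, 5^8 ≡ 22833, 5^16 ≡ 729, 5^32 ≡ 2740, 5^64 ≡ 13838, 5^128 ≡ 8534, 5^256 ≡ 6340, 5^512 ≡ 14324, 5^1024 ≡ 18001, 5^2048 ≡ 11249, 5^4096 ≡ 19553, 5^8192 ≡ 25.
11493 = 8192 + 2048 + 1024 + 128 + 64 + 32 + 4 + 1, so 5^11493 ≡ 25·11249·18001·8534·13838·2740·625·5 ≡ 8632 (mod 22987).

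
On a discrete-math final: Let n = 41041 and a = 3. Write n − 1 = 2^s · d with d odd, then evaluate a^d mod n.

24597

n − 1 = 41040 = 2^4 · 2565, so s = 4 and d = 2565.
3^2565 mod 41041 = 24597.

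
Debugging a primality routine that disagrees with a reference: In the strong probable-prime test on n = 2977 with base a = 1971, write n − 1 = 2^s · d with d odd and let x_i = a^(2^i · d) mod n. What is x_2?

1418

n − 1 = 2976 = 2^5 · 93, so s = 5 and d = 93.
Repeated squaring mod 2977: 1971^1 ≡ 1971, 1971^2 ≡ 2833, 1971^4 ≡ 2874, 1971^8 ≡ 1678, 1971^16 ≡ 2419, 1971^32 ≡ 1756, 1971^64 ≡ 2341.
93 = 64 + 16 + 8 + 4 + 1, so 1971^93 ≡ 2341·2419·1678·2874·1971 ≡ 86 (mod 2977).
x_0 = 86.
x_1 = 86^2 mod 2977 = 1442.
x_2 = 1442^2 mod 2977 = 1418.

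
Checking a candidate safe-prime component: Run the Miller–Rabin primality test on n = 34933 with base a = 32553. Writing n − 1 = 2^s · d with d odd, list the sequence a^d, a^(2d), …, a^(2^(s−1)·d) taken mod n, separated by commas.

14888, 2659

n − 1 = 34932 = 2^2 · 8733, so s = 2 and d = 8733.
x_0 = 32553^8733 mod 34933 = 14888.
x_1 = 14888^2 mod 34933 = 2659.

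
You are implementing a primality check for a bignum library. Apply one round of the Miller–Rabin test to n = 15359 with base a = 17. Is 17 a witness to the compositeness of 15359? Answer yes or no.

no

n − 1 = 15358 = 2^1 · 7679, so s = 1 and d = 7679.
x_0 = 17^7679 mod 15359 = 1.
x_0 = 1, so 17 is not a witness.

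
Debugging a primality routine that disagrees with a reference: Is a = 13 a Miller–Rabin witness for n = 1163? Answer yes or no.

n − 1 = 1162 = 2^1 · 581, so s = 1 and d = 581.
By repeated squaring, 13^581 ≡ 1162 (mod 1163).
x_0 = 13^581 mod 1163 = 1162.
x_0 = 1162 ≡ −1, so 13 is not a witness.

no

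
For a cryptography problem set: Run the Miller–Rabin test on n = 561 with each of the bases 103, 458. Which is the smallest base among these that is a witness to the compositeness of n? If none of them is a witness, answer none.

n − 1 = 560 = 2^4 · 35, so s = 4 and d = 35.
Base 103: x_0 = 103^35 mod 561 = 1. x_0 = 1, so 103 is not a witness.
Base 458: x_0 = 458^35 mod 561 = 560. x_0 = 560 ≡ −1, so 458 is not a witness.
No listed base is a witness for 561.

none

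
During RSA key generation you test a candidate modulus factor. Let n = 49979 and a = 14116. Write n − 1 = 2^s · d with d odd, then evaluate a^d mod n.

34183

n − 1 = 49978 = 2^1 · 24989, so s = 1 and d = 24989.
14116^24989 mod 49979 = 34183.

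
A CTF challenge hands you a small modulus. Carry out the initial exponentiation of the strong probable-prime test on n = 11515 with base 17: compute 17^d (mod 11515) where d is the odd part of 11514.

6677

n − 1 = 11514 = 2^1 · 5757, so s = 1 and d = 5757.
17^5757 mod 11515 = 6677.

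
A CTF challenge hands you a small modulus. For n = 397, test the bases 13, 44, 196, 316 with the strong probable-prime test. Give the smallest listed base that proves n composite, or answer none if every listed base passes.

none

n − 1 = 396 = 2^2 · 99, so s = 2 and d = 99.
Base 13: x_0 = 13^99 mod 397 = 334. x_0 is neither 1 nor 396, so continue squaring. x_1 = 334^2 mod 397 = 396. x_1 ≡ −1, so 13 is not a witness.
Base 44: x_0 = 44^99 mod 397 = 396. x_0 = 396 ≡ −1, so 44 is not a witness.
Base 196: x_0 = 196^99 mod 397 = 1. x_0 = 1, so 196 is not a witness.
Base 316: x_0 = 316^99 mod 397 = 396. x_0 = 396 ≡ −1, so 316 is not a witness.
No listed base is a witness for 397.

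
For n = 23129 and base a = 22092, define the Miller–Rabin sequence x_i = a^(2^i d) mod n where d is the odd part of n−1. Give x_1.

n − 1 = 23128 = 2^3 · 2891, so s = 3 and d = 2891.
x_0 = 22092^2891 mod 23129 = 8227.
x_1 = 8227^2 mod 23129 = 8075.

8075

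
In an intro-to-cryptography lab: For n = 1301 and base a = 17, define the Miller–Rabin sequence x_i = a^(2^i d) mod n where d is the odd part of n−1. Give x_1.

n − 1 = 1300 = 2^2 · 325, so s = 2 and d = 325.
x_0 = 17^325 mod 1301 = 1.
x_1 = 1^2 mod 1301 = 1.

1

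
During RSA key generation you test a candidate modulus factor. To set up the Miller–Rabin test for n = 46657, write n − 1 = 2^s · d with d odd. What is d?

Halving: 46656 → 23328 → 11664 → 5832 → 2916 → 1458 → 729; 729 is odd.
So 46656 = 2^6 · 729.

729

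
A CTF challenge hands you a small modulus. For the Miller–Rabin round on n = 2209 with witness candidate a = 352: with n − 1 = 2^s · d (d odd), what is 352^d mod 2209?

n − 1 = 2208 = 2^5 · 69, so s = 5 and d = 69.
By repeated squaring, 352^69 ≡ 939 (mod 2209).

939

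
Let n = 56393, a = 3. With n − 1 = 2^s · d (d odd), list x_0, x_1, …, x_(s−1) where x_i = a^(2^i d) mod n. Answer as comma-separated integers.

n − 1 = 56392 = 2^3 · 7049, so s = 3 and d = 7049.
x_0 = 3^7049 mod 56393 = 3566.
x_1 = 3566^2 mod 56393 = 27931.
x_2 = 27931^2 mod 56393 = 56392.

3566, 27931, 56392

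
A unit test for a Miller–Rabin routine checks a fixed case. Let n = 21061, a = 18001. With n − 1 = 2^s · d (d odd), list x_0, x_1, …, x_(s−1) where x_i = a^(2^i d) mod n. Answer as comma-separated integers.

1, 1

n − 1 = 21060 = 2^2 · 5265, so s = 2 and d = 5265.
x_0 = 18001^5265 mod 21061 = 1.
x_1 = 1^2 mod 21061 = 1.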